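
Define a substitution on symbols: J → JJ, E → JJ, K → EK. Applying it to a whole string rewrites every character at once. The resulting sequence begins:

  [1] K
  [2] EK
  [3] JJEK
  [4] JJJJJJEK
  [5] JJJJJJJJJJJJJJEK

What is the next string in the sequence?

Rewriting the 16 symbols of JJJJJJJJJJJJJJEK one by one yields JJ JJ JJ JJ JJ JJ JJ JJ JJ JJ JJ JJ JJ JJ JJ EK; concatenated:

JJJJJJJJJJJJJJJJJJJJJJJJJJJJJJEK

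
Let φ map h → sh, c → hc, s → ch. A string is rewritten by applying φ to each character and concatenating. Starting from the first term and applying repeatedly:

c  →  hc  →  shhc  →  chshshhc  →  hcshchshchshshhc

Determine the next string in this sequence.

shhcchshhcshchshhcshchshchshshhc

Replace each of the 16 characters of hcshchshchshshhc in place — sh hc ch sh hc sh ch sh hc sh ch sh ch sh sh hc — and concatenate.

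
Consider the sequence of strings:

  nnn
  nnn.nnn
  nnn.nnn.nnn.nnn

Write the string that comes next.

Every step duplicates the string with '.' between the halves.
Doubling nnn.nnn.nnn.nnn with '.' between the halves:

nnn.nnn.nnn.nnn.nnn.nnn.nnn.nnn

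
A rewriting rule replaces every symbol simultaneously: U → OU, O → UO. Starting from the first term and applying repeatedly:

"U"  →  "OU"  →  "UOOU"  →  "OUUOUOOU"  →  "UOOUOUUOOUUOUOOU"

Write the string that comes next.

OUUOUOOUUOOUOUUOUOOUOUUOOUUOUOOU

Applying the rule to each of the 16 symbols of UOOUOUUOOUUOUOOU gives the pieces OU UO UO OU UO OU OU UO UO OU OU UO OU UO UO OU, which concatenate to the answer.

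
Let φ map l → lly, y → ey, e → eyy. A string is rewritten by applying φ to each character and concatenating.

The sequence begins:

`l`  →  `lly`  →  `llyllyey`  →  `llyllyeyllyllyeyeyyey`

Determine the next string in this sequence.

Replace each of the 21 characters of llyllyeyllyllyeyeyyey in place — lly lly ey lly lly ey eyy ey lly lly ey lly lly ey eyy ey eyy ey ey eyy ey — and concatenate.

llyllyeyllyllyeyeyyeyllyllyeyllyllyeyeyyeyeyyeyeyeyyey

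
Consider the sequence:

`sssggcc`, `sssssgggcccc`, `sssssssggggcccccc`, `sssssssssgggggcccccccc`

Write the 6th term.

Reading off run lengths: s runs 3, 5, 7, 9; g runs 2, 3, 4, 5; c runs 2, 4, 6, 8 — each is linear in n (n = 1, 2, …).
For term 6, n = 6, so the run lengths are 13, 7, 12.

sssssssssssssgggggggcccccccccccc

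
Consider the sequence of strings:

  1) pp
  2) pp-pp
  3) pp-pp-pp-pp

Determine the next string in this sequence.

s(k+1) = s(k)·-·s(k) — each term doubles the last with '-' between the halves.
Doubling pp-pp-pp-pp with '-' between the halves:

pp-pp-pp-pp-pp-pp-pp-pp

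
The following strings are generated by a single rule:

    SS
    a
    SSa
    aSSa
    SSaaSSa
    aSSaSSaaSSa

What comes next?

From term 3 onward, concatenate the second-to-last term with the last: SS·a = SSa, a·SSa = aSSa, …
So term 7 is SSaaSSa·aSSaSSaaSSa.

SSaaSSaaSSaSSaaSSa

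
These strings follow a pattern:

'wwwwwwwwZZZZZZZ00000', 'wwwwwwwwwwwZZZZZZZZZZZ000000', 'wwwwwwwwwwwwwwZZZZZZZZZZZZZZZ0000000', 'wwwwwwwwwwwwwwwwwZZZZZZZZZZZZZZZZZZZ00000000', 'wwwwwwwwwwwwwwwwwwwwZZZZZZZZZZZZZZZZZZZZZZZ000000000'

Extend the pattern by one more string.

The n-th term is 3n+2 w's then 4n-1 Z's then n+3 0's, where the shown terms are n = 2, 3, 4, 5, 6.
At n = 7 the blocks have lengths 23, 27, 10.

wwwwwwwwwwwwwwwwwwwwwwwZZZZZZZZZZZZZZZZZZZZZZZZZZZ0000000000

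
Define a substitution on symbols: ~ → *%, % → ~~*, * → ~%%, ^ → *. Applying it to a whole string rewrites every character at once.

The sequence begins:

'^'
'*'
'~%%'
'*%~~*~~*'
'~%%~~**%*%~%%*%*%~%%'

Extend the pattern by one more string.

φ(~%%~~**%*%~%%*%*%~%%) expands symbol-by-symbol to *% ~~* ~~* *% *% ~%% ~%% ~~* ~%% ~~* *% ~~* ~~* ~%% ~~* ~%% ~~* *% ~~* ~~*; joining the 20 pieces gives the next term.

*%~~*~~**%*%~%%~%%~~*~%%~~**%~~*~~*~%%~~*~%%~~**%~~*~~*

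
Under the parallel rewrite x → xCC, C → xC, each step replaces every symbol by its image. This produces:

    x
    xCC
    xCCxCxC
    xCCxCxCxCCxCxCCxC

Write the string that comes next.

xCCxCxCxCCxCxCCxCxCCxCxCxCCxCxCCxCxCxCCxC

Applying the rule to each of the 17 symbols of xCCxCxCxCCxCxCCxC gives the pieces xCC xC xC xCC xC xCC xC xCC xC xC xCC xC xCC xC xC xCC xC, which concatenate to the answer.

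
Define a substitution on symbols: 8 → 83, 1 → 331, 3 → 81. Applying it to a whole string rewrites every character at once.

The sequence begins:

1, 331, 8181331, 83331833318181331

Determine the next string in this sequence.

Rewriting the 17 symbols of 83331833318181331 one by one yields 83 81 81 81 331 83 81 81 81 331 83 331 83 331 81 81 331; concatenated:

838181813318381818133183331833318181331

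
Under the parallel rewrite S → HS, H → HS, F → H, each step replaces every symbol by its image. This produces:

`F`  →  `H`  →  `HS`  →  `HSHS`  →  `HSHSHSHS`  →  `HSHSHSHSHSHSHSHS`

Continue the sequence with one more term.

Rewriting the 16 symbols of HSHSHSHSHSHSHSHS one by one yields HS HS HS HS HS HS HS HS HS HS HS HS HS HS HS HS; concatenated:

HSHSHSHSHSHSHSHSHSHSHSHSHSHSHSHS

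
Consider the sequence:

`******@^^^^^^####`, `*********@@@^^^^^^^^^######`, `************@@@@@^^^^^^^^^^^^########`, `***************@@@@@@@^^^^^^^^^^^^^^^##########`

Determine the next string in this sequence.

The n-th term is 3n+3 *'s then 2n-1 @'s then 3n+3 ^'s then 2n+2 #'s (n = 1, 2, …).
For the next term, n = 5, so the run lengths are 18, 9, 18, 12.

******************@@@@@@@@@^^^^^^^^^^^^^^^^^^############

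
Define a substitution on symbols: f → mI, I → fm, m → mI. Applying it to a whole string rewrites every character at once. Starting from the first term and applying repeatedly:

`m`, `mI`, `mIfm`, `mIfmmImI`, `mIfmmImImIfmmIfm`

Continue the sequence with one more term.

mIfmmImImIfmmIfmmIfmmImImIfmmImI

Applying the rule to each of the 16 symbols of mIfmmImImIfmmIfm gives the pieces mI fm mI mI mI fm mI fm mI fm mI mI mI fm mI mI, which concatenate to the answer.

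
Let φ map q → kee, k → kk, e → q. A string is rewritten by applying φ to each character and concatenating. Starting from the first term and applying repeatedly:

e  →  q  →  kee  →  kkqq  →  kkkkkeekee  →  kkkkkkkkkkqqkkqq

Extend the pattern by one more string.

Rewriting the 16 symbols of kkkkkkkkkkqqkkqq one by one yields kk kk kk kk kk kk kk kk kk kk kee kee kk kk kee kee; concatenated:

kkkkkkkkkkkkkkkkkkkkkeekeekkkkkeekee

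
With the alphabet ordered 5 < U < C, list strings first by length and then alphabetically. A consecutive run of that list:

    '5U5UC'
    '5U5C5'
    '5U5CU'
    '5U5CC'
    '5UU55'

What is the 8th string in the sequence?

5UUU5

Advancing 3 positions from 5UU55 through 5UU55 → 5UU5U → 5UU5C reaches term 8.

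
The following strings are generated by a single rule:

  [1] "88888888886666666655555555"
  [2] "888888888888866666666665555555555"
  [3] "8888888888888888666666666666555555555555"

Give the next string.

88888888888888888886666666666666655555555555555

Reading off run lengths: 8 runs 10, 13, 16; 6 runs 8, 10, 12; 5 runs 8, 10, 12 — each is linear in n, where the shown terms are n = 3, 4, 5.
For the next term, n = 6, so the run lengths are 19, 14, 14.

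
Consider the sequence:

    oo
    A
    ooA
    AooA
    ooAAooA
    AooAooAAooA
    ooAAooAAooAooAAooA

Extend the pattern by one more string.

From term 3 onward, concatenate the second-to-last term with the last: oo·A = ooA, A·ooA = AooA, …
So term 8 is AooAooAAooA·ooAAooAAooAooAAooA.

AooAooAAooAooAAooAAooAooAAooA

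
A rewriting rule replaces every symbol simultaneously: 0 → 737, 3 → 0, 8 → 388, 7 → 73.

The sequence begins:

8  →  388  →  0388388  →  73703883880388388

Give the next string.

Applying the rule to each of the 17 symbols of 73703883880388388 gives the pieces 73 0 73 737 0 388 388 0 388 388 737 0 388 388 0 388 388, which concatenate to the answer.

730737370388388038838873703883880388388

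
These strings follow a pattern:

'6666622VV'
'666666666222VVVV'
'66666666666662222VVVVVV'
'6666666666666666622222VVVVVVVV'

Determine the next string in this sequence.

666666666666666666666222222VVVVVVVVVV

Term n consists of 4n+1 6's, followed by n+1 2's, followed by 2n V's (n = 1, 2, …).
Setting n = 5 gives 21, 6, 10 characters in each block.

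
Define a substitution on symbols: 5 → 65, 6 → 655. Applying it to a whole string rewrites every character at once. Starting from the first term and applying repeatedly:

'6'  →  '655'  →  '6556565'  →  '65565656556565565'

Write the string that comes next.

Applying the rule to each of the 17 symbols of 65565656556565565 gives the pieces 655 65 65 655 65 655 65 655 65 65 655 65 655 65 65 655 65, which concatenate to the answer.

65565656556565565655656565565655656565565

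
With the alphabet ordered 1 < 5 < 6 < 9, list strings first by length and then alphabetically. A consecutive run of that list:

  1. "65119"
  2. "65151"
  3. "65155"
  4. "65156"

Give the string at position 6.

65161

Advancing 2 positions from 65156 through 65156 → 65159 reaches term 6.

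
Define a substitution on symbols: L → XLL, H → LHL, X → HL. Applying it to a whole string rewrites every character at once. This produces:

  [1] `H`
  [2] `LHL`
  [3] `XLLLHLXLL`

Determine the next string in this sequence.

Apply φ to XLLLHLXLL symbol by symbol: X→HL, L→XLL, L→XLL, L→XLL, H→LHL, L→XLL, X→HL, L→XLL, L→XLL; joined: HL XLL XLL XLL LHL XLL HL XLL XLL.

HLXLLXLLXLLLHLXLLHLXLLXLL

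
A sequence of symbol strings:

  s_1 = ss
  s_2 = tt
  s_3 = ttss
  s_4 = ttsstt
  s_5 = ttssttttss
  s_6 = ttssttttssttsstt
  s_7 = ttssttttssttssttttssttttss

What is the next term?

Each term (from the third on) is the previous term followed by the one before it: term 3 = tt·ss = ttss.
So term 8 is ttssttttssttssttttssttttss·ttssttttssttsstt.

ttssttttssttssttttssttttssttssttttssttsstt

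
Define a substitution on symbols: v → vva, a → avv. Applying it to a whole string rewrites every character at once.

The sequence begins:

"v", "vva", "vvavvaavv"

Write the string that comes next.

Apply φ to vvavvaavv symbol by symbol: v→vva, v→vva, a→avv, v→vva, v→vva, a→avv, a→avv, v→vva, v→vva; joined: vva vva avv vva vva avv avv vva vva.

vvavvaavvvvavvaavvavvvvavva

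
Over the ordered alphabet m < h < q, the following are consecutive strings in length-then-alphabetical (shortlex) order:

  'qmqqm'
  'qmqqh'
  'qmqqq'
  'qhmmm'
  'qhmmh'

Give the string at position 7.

qhmhm

Advancing 2 positions from qhmmh through qhmmh → qhmmq reaches term 7.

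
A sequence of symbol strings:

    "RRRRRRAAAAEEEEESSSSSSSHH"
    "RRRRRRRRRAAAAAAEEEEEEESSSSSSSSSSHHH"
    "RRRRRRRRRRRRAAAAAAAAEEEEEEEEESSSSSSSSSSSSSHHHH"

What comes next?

Term n consists of 3n R's, followed by 2n A's, followed by 2n+1 E's, followed by 3n+1 S's, followed by n H's, where the shown terms are n = 2, 3, 4.
At n = 5 the blocks have lengths 15, 10, 11, 16, 5.

RRRRRRRRRRRRRRRAAAAAAAAAAEEEEEEEEEEESSSSSSSSSSSSSSSSHHHHH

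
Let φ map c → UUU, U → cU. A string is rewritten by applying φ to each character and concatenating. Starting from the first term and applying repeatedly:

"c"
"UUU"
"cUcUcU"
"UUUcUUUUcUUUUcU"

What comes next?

φ(UUUcUUUUcUUUUcU) expands symbol-by-symbol to cU cU cU UUU cU cU cU cU UUU cU cU cU cU UUU cU; joining the 15 pieces gives the next term.

cUcUcUUUUcUcUcUcUUUUcUcUcUcUUUUcU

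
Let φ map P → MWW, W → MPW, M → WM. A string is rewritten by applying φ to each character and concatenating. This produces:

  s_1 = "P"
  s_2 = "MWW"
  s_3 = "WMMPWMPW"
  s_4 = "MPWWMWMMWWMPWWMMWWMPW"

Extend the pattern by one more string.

WMMWWMPWMPWWMMPWWMWMMPWMPWWMMWWMPWMPWWMWMMPWMPWWMMWWMPW

φ(MPWWMWMMWWMPWWMMWWMPW) expands symbol-by-symbol to WM MWW MPW MPW WM MPW WM WM MPW MPW WM MWW MPW MPW WM WM MPW MPW WM MWW MPW; joining the 21 pieces gives the next term.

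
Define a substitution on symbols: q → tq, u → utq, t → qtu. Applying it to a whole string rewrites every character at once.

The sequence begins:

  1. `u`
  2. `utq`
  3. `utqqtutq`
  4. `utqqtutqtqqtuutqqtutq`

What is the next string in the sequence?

utqqtutqtqqtuutqqtutqqtutqtqqtuutqutqqtutqtqqtuutqqtutq

Applying the rule to each of the 21 symbols of utqqtutqtqqtuutqqtutq gives the pieces utq qtu tq tq qtu utq qtu tq qtu tq tq qtu utq utq qtu tq tq qtu utq qtu tq, which concatenate to the answer.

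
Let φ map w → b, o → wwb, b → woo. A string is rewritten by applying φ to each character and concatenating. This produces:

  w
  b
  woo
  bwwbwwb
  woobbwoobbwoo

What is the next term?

Rewriting the 13 symbols of woobbwoobbwoo one by one yields b wwb wwb woo woo b wwb wwb woo woo b wwb wwb; concatenated:

bwwbwwbwoowoobwwbwwbwoowoobwwbwwb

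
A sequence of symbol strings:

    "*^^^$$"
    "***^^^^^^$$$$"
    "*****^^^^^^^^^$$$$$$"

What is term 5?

Term n consists of 2n-1 *'s, followed by 3n ^'s, followed by 2n $'s (n = 1, 2, …).
Setting n = 5 gives 9, 15, 10 characters in each block.

*********^^^^^^^^^^^^^^^$$$$$$$$$$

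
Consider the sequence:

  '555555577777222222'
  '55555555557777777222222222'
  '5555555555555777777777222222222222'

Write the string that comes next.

Reading off run lengths: 5 runs 7, 10, 13; 7 runs 5, 7, 9; 2 runs 6, 9, 12 — each is linear in n, where the shown terms are n = 2, 3, 4.
For the next term, n = 5, so the run lengths are 16, 11, 15.

555555555555555577777777777222222222222222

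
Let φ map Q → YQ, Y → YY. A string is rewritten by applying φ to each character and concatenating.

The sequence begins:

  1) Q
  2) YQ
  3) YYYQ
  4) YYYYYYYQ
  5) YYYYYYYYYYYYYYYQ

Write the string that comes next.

Replace each of the 16 characters of YYYYYYYYYYYYYYYQ in place — YY YY YY YY YY YY YY YY YY YY YY YY YY YY YY YQ — and concatenate.

YYYYYYYYYYYYYYYYYYYYYYYYYYYYYYYQ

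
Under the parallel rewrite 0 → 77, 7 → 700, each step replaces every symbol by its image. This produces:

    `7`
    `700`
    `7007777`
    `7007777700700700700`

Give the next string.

Rewriting the 19 symbols of 7007777700700700700 one by one yields 700 77 77 700 700 700 700 700 77 77 700 77 77 700 77 77 700 77 77; concatenated:

70077777007007007007007777700777770077777007777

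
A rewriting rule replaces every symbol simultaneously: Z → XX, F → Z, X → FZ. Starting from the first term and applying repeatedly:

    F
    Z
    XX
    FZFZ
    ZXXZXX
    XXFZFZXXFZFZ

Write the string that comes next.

FZFZZXXZXXFZFZZXXZXX

Rewriting each symbol of XXFZFZXXFZFZ: X→FZ, X→FZ, F→Z, Z→XX, F→Z, Z→XX, X→FZ, X→FZ, F→Z, Z→XX, F→Z, Z→XX, which concatenates to FZ FZ Z XX Z XX FZ FZ Z XX Z XX.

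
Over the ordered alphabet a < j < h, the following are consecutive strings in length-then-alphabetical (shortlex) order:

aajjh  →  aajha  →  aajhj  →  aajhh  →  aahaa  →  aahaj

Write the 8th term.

aahja

Advancing 2 positions from aahaj through aahaj → aahah reaches term 8.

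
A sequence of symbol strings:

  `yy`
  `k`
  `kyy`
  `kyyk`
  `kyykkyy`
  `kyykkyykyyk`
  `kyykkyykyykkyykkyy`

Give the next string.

kyykkyykyykkyykkyykyykkyykyyk

Each term (from the third on) is the previous term followed by the one before it: term 3 = k·yy = kyy.
So term 8 is kyykkyykyykkyykkyy·kyykkyykyyk.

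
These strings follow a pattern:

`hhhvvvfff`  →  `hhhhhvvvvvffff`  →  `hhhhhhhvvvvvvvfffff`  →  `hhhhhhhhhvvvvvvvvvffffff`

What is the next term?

hhhhhhhhhhhvvvvvvvvvvvfffffff

Term n consists of 2n-1 h's, followed by 2n-1 v's, followed by n+1 f's, where the shown terms are n = 2, 3, 4, 5.
Setting n = 6 gives 11, 11, 7 characters in each block.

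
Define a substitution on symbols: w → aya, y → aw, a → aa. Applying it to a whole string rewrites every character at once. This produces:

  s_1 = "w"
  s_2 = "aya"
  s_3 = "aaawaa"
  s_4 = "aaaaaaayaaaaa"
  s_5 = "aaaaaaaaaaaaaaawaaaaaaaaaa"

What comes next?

Replace each of the 26 characters of aaaaaaaaaaaaaaawaaaaaaaaaa in place — aa aa aa aa aa aa aa aa aa aa aa aa aa aa aa aya aa aa aa aa aa aa aa aa aa aa — and concatenate.

aaaaaaaaaaaaaaaaaaaaaaaaaaaaaaayaaaaaaaaaaaaaaaaaaaaa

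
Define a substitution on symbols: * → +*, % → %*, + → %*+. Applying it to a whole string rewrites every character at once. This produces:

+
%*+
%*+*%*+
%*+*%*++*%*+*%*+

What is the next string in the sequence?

%*+*%*++*%*+*%*+%*++*%*+*%*++*%*+*%*+

φ(%*+*%*++*%*+*%*+) expands symbol-by-symbol to %* +* %*+ +* %* +* %*+ %*+ +* %* +* %*+ +* %* +* %*+; joining the 16 pieces gives the next term.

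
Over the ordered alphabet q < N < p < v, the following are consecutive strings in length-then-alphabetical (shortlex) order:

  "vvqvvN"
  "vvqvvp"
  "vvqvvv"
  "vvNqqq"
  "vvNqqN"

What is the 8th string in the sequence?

vvNqNq

Continuing the enumeration 3 steps past vvNqqN: vvNqqN → vvNqqp → vvNqqv → (answer).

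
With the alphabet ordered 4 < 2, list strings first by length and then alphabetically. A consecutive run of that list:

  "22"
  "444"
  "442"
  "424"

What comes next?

Treat 424 as a base-2 numeral over the given alphabet and add one, carrying through any trailing 2's.

422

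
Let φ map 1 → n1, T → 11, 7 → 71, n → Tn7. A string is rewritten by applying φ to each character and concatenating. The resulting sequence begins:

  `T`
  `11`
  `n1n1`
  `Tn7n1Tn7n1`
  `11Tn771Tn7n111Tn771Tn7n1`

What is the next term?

Replace each of the 24 characters of 11Tn771Tn7n111Tn771Tn7n1 in place — n1 n1 11 Tn7 71 71 n1 11 Tn7 71 Tn7 n1 n1 n1 11 Tn7 71 71 n1 11 Tn7 71 Tn7 n1 — and concatenate.

n1n111Tn77171n111Tn771Tn7n1n1n111Tn77171n111Tn771Tn7n1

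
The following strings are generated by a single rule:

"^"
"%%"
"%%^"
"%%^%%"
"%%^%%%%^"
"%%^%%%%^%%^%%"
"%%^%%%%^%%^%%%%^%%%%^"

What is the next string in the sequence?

%%^%%%%^%%^%%%%^%%%%^%%^%%%%^%%^%%

From term 3 onward, concatenate the last term with the second-to-last: %%·^ = %%^, %%^·%% = %%^%%, …
Continuing: %%^%%%%^%%^%%%%^%%%%^ · %%^%%%%^%%^%% gives term 8.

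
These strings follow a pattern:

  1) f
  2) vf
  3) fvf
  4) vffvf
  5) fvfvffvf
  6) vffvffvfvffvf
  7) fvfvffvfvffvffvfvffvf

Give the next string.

vffvffvfvffvffvfvffvfvffvffvfvffvf

From term 3 onward, concatenate the second-to-last term with the last: f·vf = fvf, vf·fvf = vffvf, …
Continuing: vffvffvfvffvf · fvfvffvfvffvffvfvffvf gives term 8.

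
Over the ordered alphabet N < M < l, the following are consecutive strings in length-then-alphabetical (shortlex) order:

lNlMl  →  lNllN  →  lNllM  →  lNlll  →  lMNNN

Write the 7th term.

lMNNl

Continuing the enumeration 2 steps past lMNNN: lMNNN → lMNNM → (answer).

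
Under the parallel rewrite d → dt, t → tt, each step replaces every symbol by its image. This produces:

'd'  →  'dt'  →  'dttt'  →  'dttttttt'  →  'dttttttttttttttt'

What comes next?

Rewriting the 16 symbols of dttttttttttttttt one by one yields dt tt tt tt tt tt tt tt tt tt tt tt tt tt tt tt; concatenated:

dttttttttttttttttttttttttttttttt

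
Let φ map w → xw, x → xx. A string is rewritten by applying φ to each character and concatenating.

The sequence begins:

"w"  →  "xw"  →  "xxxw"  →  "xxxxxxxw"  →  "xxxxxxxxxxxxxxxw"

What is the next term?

Rewriting the 16 symbols of xxxxxxxxxxxxxxxw one by one yields xx xx xx xx xx xx xx xx xx xx xx xx xx xx xx xw; concatenated:

xxxxxxxxxxxxxxxxxxxxxxxxxxxxxxxw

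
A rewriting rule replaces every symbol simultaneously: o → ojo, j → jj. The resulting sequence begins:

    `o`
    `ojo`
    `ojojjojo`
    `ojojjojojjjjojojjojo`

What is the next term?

Rewriting the 20 symbols of ojojjojojjjjojojjojo one by one yields ojo jj ojo jj jj ojo jj ojo jj jj jj jj ojo jj ojo jj jj ojo jj ojo; concatenated:

ojojjojojjjjojojjojojjjjjjjjojojjojojjjjojojjojo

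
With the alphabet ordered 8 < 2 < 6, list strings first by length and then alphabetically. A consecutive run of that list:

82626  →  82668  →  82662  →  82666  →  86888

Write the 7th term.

86886

Advancing 2 positions from 86888 through 86888 → 86882 reaches term 7.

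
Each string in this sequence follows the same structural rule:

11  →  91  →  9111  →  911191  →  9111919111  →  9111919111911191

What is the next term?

Each term (from the third on) is the previous term followed by the one before it: term 3 = 91·11 = 9111.
The next term joins 9111919111911191 and 9111919111.

91119191119111919111919111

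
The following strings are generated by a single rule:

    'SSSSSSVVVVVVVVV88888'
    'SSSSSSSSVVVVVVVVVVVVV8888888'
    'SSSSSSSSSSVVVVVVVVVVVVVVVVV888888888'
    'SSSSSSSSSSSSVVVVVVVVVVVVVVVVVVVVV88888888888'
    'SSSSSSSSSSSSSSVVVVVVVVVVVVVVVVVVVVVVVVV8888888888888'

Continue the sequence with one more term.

SSSSSSSSSSSSSSSSVVVVVVVVVVVVVVVVVVVVVVVVVVVVV888888888888888

The n-th term is 2n+2 S's then 4n+1 V's then 2n+1 8's, where the shown terms are n = 2, 3, 4, 5, 6.
Setting n = 7 gives 16, 29, 15 characters in each block.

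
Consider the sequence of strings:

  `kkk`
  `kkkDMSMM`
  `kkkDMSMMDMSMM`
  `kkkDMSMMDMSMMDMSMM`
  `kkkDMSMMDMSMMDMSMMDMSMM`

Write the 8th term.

Each term is the previous one with DMSMM appended.
From kkkDMSMMDMSMMDMSMMDMSMM, 3 further steps: kkkDMSMMDMSMMDMSMMDMSMM → kkkDMSMMDMSMMDMSMMDMSMMDMSMM → kkkDMSMMDMSMMDMSMMDMSMMDMSMMDMSMM → (answer).

kkkDMSMMDMSMMDMSMMDMSMMDMSMMDMSMMDMSMM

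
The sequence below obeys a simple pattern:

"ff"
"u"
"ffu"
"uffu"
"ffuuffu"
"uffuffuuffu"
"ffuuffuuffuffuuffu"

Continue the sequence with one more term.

uffuffuuffuffuuffuuffuffuuffu

This is a Fibonacci-style word recurrence s(k) = s(k−2)·s(k−1): e.g. ff·u = ffu.
The next term joins uffuffuuffu and ffuuffuuffuffuuffu.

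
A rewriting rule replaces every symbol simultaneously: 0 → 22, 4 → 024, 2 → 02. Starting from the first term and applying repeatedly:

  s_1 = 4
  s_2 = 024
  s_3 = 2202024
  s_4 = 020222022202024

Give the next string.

Applying the rule to each of the 15 symbols of 020222022202024 gives the pieces 22 02 22 02 02 02 22 02 02 02 22 02 22 02 024, which concatenate to the answer.

2202220202022202020222022202024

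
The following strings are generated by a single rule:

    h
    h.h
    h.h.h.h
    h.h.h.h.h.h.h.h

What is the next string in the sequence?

h.h.h.h.h.h.h.h.h.h.h.h.h.h.h.h

Each string is two copies of the previous one joined by '.'.
One more doubling of h.h.h.h.h.h.h.h gives the answer.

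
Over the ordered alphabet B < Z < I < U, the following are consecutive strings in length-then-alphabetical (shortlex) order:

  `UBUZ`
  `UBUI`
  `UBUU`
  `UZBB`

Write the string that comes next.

UZBZ

Find the rightmost character of UZBB below U, bump it to the next letter, and reset everything to its right to B.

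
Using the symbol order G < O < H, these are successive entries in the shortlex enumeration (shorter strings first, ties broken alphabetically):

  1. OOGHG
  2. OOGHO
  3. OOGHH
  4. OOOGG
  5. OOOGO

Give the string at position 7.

OOOOG

Continuing the enumeration 2 steps past OOOGO: OOOGO → OOOGH → (answer).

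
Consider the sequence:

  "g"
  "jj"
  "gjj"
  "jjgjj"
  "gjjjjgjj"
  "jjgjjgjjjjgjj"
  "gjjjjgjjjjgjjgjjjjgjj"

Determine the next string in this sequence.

jjgjjgjjjjgjjgjjjjgjjjjgjjgjjjjgjj

Each term (from the third on) is the two preceding terms concatenated in order: term 3 = g·jj = gjj.
So term 8 is jjgjjgjjjjgjj·gjjjjgjjjjgjjgjjjjgjj.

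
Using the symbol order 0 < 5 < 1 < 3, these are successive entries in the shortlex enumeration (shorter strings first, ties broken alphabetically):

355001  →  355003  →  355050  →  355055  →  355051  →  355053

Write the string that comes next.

Treat 355053 as a base-4 numeral over the given alphabet and add one, carrying through any trailing 3's.

355010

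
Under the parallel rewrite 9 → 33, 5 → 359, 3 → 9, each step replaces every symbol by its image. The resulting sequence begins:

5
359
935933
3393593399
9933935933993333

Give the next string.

Rewriting the 16 symbols of 9933935933993333 one by one yields 33 33 9 9 33 9 359 33 9 9 33 33 9 9 9 9; concatenated:

333399339359339933339999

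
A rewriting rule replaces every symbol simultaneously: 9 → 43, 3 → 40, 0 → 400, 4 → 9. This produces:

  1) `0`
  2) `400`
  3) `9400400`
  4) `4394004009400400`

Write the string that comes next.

94043940040094004004394004009400400

φ(4394004009400400) expands symbol-by-symbol to 9 40 43 9 400 400 9 400 400 43 9 400 400 9 400 400; joining the 16 pieces gives the next term.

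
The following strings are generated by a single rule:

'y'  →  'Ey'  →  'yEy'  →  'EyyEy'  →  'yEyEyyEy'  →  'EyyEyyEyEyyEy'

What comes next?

yEyEyyEyEyyEyyEyEyyEy

From term 3 onward, concatenate the second-to-last term with the last: y·Ey = yEy, Ey·yEy = EyyEy, …
The next term joins yEyEyyEy and EyyEyyEyEyyEy.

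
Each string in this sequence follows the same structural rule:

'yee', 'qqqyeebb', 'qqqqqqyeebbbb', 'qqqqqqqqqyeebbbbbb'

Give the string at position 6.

Every step adds qqq to the front and bb to the end of the previous string.
From qqqqqqqqqyeebbbbbb, 2 further steps: qqqqqqqqqyeebbbbbb → qqqqqqqqqqqqyeebbbbbbbb → (answer).

qqqqqqqqqqqqqqqyeebbbbbbbbbb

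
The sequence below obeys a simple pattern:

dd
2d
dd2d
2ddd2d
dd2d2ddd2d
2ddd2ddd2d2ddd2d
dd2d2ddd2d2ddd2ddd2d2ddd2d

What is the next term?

2ddd2ddd2d2ddd2ddd2d2ddd2d2ddd2ddd2d2ddd2d

This is a Fibonacci-style word recurrence s(k) = s(k−2)·s(k−1): e.g. dd·2d = dd2d.
Continuing: 2ddd2ddd2d2ddd2d · dd2d2ddd2d2ddd2ddd2d2ddd2d gives term 8.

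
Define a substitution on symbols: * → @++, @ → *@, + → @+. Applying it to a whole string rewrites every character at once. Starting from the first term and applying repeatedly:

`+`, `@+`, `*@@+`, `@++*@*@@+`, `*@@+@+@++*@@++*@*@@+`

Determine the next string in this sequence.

@++*@*@@+*@@+*@@+@+@++*@*@@+@+@++*@@++*@*@@+

φ(*@@+@+@++*@@++*@*@@+) expands symbol-by-symbol to @++ *@ *@ @+ *@ @+ *@ @+ @+ @++ *@ *@ @+ @+ @++ *@ @++ *@ *@ @+; joining the 20 pieces gives the next term.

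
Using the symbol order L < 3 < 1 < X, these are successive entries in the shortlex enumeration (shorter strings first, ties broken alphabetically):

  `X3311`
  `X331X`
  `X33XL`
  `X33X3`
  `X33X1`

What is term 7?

X31LL

Continuing the enumeration 2 steps past X33X1: X33X1 → X33XX → (answer).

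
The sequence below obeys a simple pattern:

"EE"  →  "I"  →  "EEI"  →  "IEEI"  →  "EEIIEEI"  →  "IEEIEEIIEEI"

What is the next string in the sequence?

EEIIEEIIEEIEEIIEEI

Each term (from the third on) is the two preceding terms concatenated in order: term 3 = EE·I = EEI.
The next term joins EEIIEEI and IEEIEEIIEEI.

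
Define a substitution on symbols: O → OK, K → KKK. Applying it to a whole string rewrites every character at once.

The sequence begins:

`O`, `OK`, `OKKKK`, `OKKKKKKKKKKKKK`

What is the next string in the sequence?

Rewriting the 14 symbols of OKKKKKKKKKKKKK one by one yields OK KKK KKK KKK KKK KKK KKK KKK KKK KKK KKK KKK KKK KKK; concatenated:

OKKKKKKKKKKKKKKKKKKKKKKKKKKKKKKKKKKKKKKKK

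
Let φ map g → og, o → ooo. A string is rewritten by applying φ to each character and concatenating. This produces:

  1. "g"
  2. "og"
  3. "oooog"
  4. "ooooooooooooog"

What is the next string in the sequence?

Rewriting the 14 symbols of ooooooooooooog one by one yields ooo ooo ooo ooo ooo ooo ooo ooo ooo ooo ooo ooo ooo og; concatenated:

oooooooooooooooooooooooooooooooooooooooog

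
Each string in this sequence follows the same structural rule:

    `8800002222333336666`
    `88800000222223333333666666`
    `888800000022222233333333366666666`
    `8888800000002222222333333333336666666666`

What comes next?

88888800000000222222223333333333333666666666666

The n-th term is n 8's then n+2 0's then n+2 2's then 2n+1 3's then 2n 6's, where the shown terms are n = 2, 3, 4, 5.
For the next term, n = 6, so the run lengths are 6, 8, 8, 13, 12.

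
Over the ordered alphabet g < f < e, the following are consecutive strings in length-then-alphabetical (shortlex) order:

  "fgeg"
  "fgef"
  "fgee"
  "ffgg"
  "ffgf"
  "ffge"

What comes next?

The successor of ffge increments the rightmost position that isn't already e and resets every position after it to g.

fffg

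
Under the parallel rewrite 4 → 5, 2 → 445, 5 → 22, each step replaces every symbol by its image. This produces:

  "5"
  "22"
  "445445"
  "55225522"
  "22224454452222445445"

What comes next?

φ(22224454452222445445) expands symbol-by-symbol to 445 445 445 445 5 5 22 5 5 22 445 445 445 445 5 5 22 5 5 22; joining the 20 pieces gives the next term.

4454454454455522552244544544544555225522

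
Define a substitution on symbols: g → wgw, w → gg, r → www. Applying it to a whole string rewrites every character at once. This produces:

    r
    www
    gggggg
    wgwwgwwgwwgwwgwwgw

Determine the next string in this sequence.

ggwgwggggwgwggggwgwggggwgwggggwgwggggwgwgg

Replace each of the 18 characters of wgwwgwwgwwgwwgwwgw in place — gg wgw gg gg wgw gg gg wgw gg gg wgw gg gg wgw gg gg wgw gg — and concatenate.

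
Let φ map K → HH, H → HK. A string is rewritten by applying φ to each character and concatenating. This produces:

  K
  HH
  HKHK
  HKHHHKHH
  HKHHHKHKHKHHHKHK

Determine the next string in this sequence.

HKHHHKHKHKHHHKHHHKHHHKHKHKHHHKHH

φ(HKHHHKHKHKHHHKHK) expands symbol-by-symbol to HK HH HK HK HK HH HK HH HK HH HK HK HK HH HK HH; joining the 16 pieces gives the next term.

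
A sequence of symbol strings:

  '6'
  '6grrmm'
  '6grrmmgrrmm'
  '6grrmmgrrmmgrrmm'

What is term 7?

6grrmmgrrmmgrrmmgrrmmgrrmmgrrmm

Every step adds grrmm to the end: s(k+1) = s(k)·grrmm.
From 6grrmmgrrmmgrrmm, 3 further steps: 6grrmmgrrmmgrrmm → 6grrmmgrrmmgrrmmgrrmm → 6grrmmgrrmmgrrmmgrrmmgrrmm → (answer).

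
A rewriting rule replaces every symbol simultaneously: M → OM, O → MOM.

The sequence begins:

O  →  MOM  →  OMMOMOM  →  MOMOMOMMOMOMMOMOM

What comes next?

Applying the rule to each of the 17 symbols of MOMOMOMMOMOMMOMOM gives the pieces OM MOM OM MOM OM MOM OM OM MOM OM MOM OM OM MOM OM MOM OM, which concatenate to the answer.

OMMOMOMMOMOMMOMOMOMMOMOMMOMOMOMMOMOMMOMOM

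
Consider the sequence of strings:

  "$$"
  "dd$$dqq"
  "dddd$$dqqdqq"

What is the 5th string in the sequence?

Every step adds dd to the front and dqq to the end of the previous string.
From dddd$$dqqdqq, 2 further steps: dddd$$dqqdqq → dddddd$$dqqdqqdqq → (answer).

dddddddd$$dqqdqqdqqdqq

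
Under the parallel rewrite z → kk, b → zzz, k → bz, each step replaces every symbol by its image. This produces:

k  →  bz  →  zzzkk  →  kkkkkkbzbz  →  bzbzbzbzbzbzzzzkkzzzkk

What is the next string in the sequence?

Applying the rule to each of the 22 symbols of bzbzbzbzbzbzzzzkkzzzkk gives the pieces zzz kk zzz kk zzz kk zzz kk zzz kk zzz kk kk kk kk bz bz kk kk kk bz bz, which concatenate to the answer.

zzzkkzzzkkzzzkkzzzkkzzzkkzzzkkkkkkkkbzbzkkkkkkbzbz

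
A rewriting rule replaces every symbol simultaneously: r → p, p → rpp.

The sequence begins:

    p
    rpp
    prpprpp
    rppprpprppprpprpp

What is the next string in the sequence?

prpprpprppprpprppprpprpprppprpprppprpprpp

Applying the rule to each of the 17 symbols of rppprpprppprpprpp gives the pieces p rpp rpp rpp p rpp rpp p rpp rpp rpp p rpp rpp p rpp rpp, which concatenate to the answer.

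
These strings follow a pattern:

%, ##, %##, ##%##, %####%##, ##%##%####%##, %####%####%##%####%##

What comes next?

This is a Fibonacci-style word recurrence s(k) = s(k−2)·s(k−1): e.g. %·## = %##.
The next term joins ##%##%####%## and %####%####%##%####%##.

##%##%####%##%####%####%##%####%##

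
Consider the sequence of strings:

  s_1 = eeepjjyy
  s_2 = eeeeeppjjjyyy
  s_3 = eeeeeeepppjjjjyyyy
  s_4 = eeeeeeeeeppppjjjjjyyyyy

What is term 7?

eeeeeeeeeeeeeeepppppppjjjjjjjjyyyyyyyy

Reading off run lengths: e runs 3, 5, 7, 9; p runs 1, 2, 3, 4; j runs 2, 3, 4, 5; y runs 2, 3, 4, 5 — each is linear in n (n = 1, 2, …).
At n = 7 the blocks have lengths 15, 7, 8, 8.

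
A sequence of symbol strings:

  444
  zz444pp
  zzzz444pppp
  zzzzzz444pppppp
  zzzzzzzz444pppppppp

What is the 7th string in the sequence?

zzzzzzzzzzzz444pppppppppppp

Every step adds zz to the front and pp to the end of the previous string.
From zzzzzzzz444pppppppp, 2 further steps: zzzzzzzz444pppppppp → zzzzzzzzzz444pppppppppp → (answer).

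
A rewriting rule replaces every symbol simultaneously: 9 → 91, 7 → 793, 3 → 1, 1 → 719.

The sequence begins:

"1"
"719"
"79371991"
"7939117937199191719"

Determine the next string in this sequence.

7939119171971979391179371991917199171979371991

Applying the rule to each of the 19 symbols of 7939117937199191719 gives the pieces 793 91 1 91 719 719 793 91 1 793 719 91 91 719 91 719 793 719 91, which concatenate to the answer.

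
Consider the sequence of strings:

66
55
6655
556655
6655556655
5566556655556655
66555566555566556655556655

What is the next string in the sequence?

From term 3 onward, concatenate the second-to-last term with the last: 66·55 = 6655, 55·6655 = 556655, …
The next term joins 5566556655556655 and 66555566555566556655556655.

556655665555665566555566555566556655556655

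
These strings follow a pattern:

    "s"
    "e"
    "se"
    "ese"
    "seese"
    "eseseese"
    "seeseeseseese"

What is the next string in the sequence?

This is a Fibonacci-style word recurrence s(k) = s(k−2)·s(k−1): e.g. s·e = se.
Continuing: eseseese · seeseeseseese gives term 8.

eseseeseseeseeseseese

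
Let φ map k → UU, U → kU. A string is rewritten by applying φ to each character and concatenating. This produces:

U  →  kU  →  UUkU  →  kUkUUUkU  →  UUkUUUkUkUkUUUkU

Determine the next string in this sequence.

Rewriting the 16 symbols of UUkUUUkUkUkUUUkU one by one yields kU kU UU kU kU kU UU kU UU kU UU kU kU kU UU kU; concatenated:

kUkUUUkUkUkUUUkUUUkUUUkUkUkUUUkU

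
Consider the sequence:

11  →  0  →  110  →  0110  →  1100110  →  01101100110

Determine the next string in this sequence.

110011001101100110

From term 3 onward, concatenate the second-to-last term with the last: 11·0 = 110, 0·110 = 0110, …
So term 7 is 1100110·01101100110.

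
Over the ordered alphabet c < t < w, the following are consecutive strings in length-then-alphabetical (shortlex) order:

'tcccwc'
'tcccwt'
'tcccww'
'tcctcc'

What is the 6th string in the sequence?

Advancing 2 positions from tcctcc through tcctcc → tcctct reaches term 6.

tcctcw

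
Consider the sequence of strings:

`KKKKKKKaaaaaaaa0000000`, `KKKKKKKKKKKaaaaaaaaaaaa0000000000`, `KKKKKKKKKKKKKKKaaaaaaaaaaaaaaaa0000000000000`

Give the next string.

Each string has the form K^{4n-1} a^{4n} 0^{3n+1}, where the shown terms are n = 2, 3, 4.
For the next term, n = 5, so the run lengths are 19, 20, 16.

KKKKKKKKKKKKKKKKKKKaaaaaaaaaaaaaaaaaaaa0000000000000000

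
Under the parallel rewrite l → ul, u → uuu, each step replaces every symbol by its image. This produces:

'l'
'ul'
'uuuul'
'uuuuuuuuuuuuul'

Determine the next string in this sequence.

uuuuuuuuuuuuuuuuuuuuuuuuuuuuuuuuuuuuuuuul

Applying the rule to each of the 14 symbols of uuuuuuuuuuuuul gives the pieces uuu uuu uuu uuu uuu uuu uuu uuu uuu uuu uuu uuu uuu ul, which concatenate to the answer.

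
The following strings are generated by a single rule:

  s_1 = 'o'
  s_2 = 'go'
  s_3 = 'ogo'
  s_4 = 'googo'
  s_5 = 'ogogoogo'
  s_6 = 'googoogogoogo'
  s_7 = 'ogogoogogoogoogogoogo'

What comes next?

googoogogoogoogogoogogoogoogogoogo

This is a Fibonacci-style word recurrence s(k) = s(k−2)·s(k−1): e.g. o·go = ogo.
So term 8 is googoogogoogo·ogogoogogoogoogogoogo.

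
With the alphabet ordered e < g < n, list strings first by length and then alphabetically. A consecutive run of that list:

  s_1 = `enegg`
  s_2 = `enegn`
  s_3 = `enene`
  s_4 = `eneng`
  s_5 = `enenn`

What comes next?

engee

Find the rightmost character of enenn below n, bump it to the next letter, and reset everything to its right to e.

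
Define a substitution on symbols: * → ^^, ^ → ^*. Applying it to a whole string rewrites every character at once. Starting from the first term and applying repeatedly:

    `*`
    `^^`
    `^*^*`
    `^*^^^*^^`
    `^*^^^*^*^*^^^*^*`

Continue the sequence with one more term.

^*^^^*^*^*^^^*^^^*^^^*^*^*^^^*^^

Replace each of the 16 characters of ^*^^^*^*^*^^^*^* in place — ^* ^^ ^* ^* ^* ^^ ^* ^^ ^* ^^ ^* ^* ^* ^^ ^* ^^ — and concatenate.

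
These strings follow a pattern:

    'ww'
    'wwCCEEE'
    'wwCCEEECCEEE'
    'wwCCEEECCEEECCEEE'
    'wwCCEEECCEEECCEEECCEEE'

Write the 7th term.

Every step adds CCEEE to the end: s(k+1) = s(k)·CCEEE.
From wwCCEEECCEEECCEEECCEEE, 2 further steps: wwCCEEECCEEECCEEECCEEE → wwCCEEECCEEECCEEECCEEECCEEE → (answer).

wwCCEEECCEEECCEEECCEEECCEEECCEEE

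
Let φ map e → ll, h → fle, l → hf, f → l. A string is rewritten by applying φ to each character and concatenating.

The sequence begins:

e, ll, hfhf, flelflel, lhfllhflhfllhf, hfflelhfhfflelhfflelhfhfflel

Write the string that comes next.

flellhfllhfflelflellhfllhfflellhfllhfflelflellhfllhf

Replace each of the 28 characters of hfflelhfhfflelhfflelhfhfflel in place — fle l l hf ll hf fle l fle l l hf ll hf fle l l hf ll hf fle l fle l l hf ll hf — and concatenate.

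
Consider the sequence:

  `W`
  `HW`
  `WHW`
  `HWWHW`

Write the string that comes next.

WHWHWWHW

This is a Fibonacci-style word recurrence s(k) = s(k−2)·s(k−1): e.g. W·HW = WHW.
So term 5 is WHW·HWWHW.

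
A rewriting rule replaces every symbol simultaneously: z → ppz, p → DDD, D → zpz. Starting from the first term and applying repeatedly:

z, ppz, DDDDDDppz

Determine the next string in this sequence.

Rewriting each symbol of DDDDDDppz: D→zpz, D→zpz, D→zpz, D→zpz, D→zpz, D→zpz, p→DDD, p→DDD, z→ppz, which concatenates to zpz zpz zpz zpz zpz zpz DDD DDD ppz.

zpzzpzzpzzpzzpzzpzDDDDDDppz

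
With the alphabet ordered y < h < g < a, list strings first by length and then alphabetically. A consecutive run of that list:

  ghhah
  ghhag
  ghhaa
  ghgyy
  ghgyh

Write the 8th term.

ghghy

Advancing 3 positions from ghgyh through ghgyh → ghgyg → ghgya reaches term 8.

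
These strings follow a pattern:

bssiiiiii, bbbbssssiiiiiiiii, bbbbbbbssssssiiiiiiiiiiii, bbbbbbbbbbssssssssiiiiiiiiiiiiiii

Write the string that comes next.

bbbbbbbbbbbbbssssssssssiiiiiiiiiiiiiiiiii

Term n consists of 3n-2 b's, followed by 2n s's, followed by 3n+3 i's (n = 1, 2, …).
For the next term, n = 5, so the run lengths are 13, 10, 18.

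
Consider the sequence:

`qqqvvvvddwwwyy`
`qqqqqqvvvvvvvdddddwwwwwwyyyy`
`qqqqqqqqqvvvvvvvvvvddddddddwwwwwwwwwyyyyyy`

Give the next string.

qqqqqqqqqqqqvvvvvvvvvvvvvdddddddddddwwwwwwwwwwwwyyyyyyyy

The n-th term is 3n q's then 3n+1 v's then 3n-1 d's then 3n w's then 2n y's (n = 1, 2, …).
At n = 4 the blocks have lengths 12, 13, 11, 12, 8.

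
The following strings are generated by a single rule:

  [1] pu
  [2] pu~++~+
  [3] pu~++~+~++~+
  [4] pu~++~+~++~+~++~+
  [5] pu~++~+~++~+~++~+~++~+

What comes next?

Each term is the previous one with ~++~+ appended.
So the next term is pu~++~+~++~+~++~+~++~+·~++~+.

pu~++~+~++~+~++~+~++~+~++~+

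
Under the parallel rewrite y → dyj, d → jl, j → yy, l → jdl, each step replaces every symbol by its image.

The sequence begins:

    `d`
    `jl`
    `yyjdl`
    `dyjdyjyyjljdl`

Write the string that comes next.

φ(dyjdyjyyjljdl) expands symbol-by-symbol to jl dyj yy jl dyj yy dyj dyj yy jdl yy jl jdl; joining the 13 pieces gives the next term.

jldyjyyjldyjyydyjdyjyyjdlyyjljdl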